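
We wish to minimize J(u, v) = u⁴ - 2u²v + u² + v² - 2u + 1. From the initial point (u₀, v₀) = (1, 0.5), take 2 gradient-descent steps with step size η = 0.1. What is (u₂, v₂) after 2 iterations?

∇J = (4u³ - 4uv + 2u - 2, -2u² + 2v)
(u₁, v₁) = (1, 0.5) − 0.1·(2, -1) = (0.8, 0.6)
(u₂, v₂) = (0.8, 0.6) − 0.1·(-0.272, -0.08) = (0.8272, 0.608)

(0.8272, 0.608)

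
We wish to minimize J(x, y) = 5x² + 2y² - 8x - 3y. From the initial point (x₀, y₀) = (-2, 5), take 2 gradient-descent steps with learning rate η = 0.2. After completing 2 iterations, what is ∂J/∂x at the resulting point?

∇J = (10x - 8, 4y - 3)
Step 1: at (-2, 5), ∇J = (-28, 17) → (-2, 5) − 0.2·(-28, 17) = (3.6, 1.6)
Step 2: at (3.6, 1.6), ∇J = (28, 3.4) → (3.6, 1.6) − 0.2·(28, 3.4) = (-2, 0.92)
∂J/∂x at (-2, 0.92) = -28

-28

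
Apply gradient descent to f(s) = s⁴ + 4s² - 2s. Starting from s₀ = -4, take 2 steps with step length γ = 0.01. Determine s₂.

-0.93876

f′(s) = 4s³ + 8s - 2
s₁ = -4 − 0.01·(-290) = -1.1
s₂ = -1.1 − 0.01·(-16.124) = -0.93876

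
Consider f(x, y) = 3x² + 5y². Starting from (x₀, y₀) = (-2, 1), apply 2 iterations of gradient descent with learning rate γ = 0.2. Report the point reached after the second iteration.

∇f = (6x, 10y)
(x₁, y₁) = (-2, 1) − 0.2·(-12, 10) = (0.4, -1)
(x₂, y₂) = (0.4, -1) − 0.2·(2.4, -10) = (-0.08, 1)

(-0.08, 1)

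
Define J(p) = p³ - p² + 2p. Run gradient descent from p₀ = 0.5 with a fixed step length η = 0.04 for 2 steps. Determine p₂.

J′(p) = 3p² - 2p + 2
Step 1: J′(0.5) = 1.75; p₁ = 0.5 − 0.04·1.75 = 0.43
Step 2: J′(0.43) = 1.6947; p₂ = 0.43 − 0.04·1.6947 = 0.362212

0.362212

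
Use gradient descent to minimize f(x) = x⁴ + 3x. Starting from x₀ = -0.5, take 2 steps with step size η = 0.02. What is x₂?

f′(x) = 4x³ + 3
x₁ = -0.5 − 0.02·2.5 = -0.55
x₂ = -0.55 − 0.02·2.3345 = -0.59669

-0.59669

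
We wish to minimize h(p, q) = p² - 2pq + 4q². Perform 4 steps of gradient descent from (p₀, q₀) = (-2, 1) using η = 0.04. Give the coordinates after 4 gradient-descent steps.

∇h = (2p - 2q, -2p + 8q)
(p₁, q₁) = (-2, 1) − 0.04·(-6, 12) = (-1.76, 0.52)
(p₂, q₂) = (-1.76, 0.52) − 0.04·(-4.56, 7.68) = (-1.5776, 0.2128)
(p₃, q₃) = (-1.5776, 0.2128) − 0.04·(-3.5808, 4.8576) = (-1.434368, 0.018496)
(p₄, q₄) = (-1.434368, 0.018496) − 0.04·(-2.905728, 3.016704) = (-1.31813888, -0.10217216)

(-1.31813888, -0.10217216)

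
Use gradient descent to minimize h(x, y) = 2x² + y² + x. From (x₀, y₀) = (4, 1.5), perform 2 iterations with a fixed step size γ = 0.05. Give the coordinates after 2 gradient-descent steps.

∇h = (4x + 1, 2y)
Step 1: at (4, 1.5), ∇h = (17, 3) → (4, 1.5) − 0.05·(17, 3) = (3.15, 1.35)
Step 2: at (3.15, 1.35), ∇h = (13.6, 2.7) → (3.15, 1.35) − 0.05·(13.6, 2.7) = (2.47, 1.215)

(2.47, 1.215)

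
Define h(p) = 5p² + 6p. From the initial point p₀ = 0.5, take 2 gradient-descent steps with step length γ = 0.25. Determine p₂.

1.875

h′(p) = 10p + 6
p₁ = 0.5 − 0.25·11 = -2.25
p₂ = -2.25 − 0.25·(-16.5) = 1.875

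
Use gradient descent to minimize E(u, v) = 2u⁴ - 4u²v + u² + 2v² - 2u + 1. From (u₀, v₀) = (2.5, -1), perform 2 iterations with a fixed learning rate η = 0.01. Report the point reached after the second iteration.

∇E = (8u³ - 8uv + 2u - 2, -4u² + 4v)
Step 1: at (2.5, -1), ∇E = (148, -29) → (2.5, -1) − 0.01·(148, -29) = (1.02, -0.71)
Step 2: at (1.02, -0.71), ∇E = (14.323264, -7.0016) → (1.02, -0.71) − 0.01·(14.323264, -7.0016) = (0.87676736, -0.639984)

(0.87676736, -0.639984)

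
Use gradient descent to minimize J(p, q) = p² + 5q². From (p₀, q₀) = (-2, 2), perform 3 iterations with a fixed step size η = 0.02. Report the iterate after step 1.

(-1.92, 1.6)

∇J = (2p, 10q)
(p₁, q₁) = (-2, 2) − 0.02·(-4, 20) = (-1.92, 1.6)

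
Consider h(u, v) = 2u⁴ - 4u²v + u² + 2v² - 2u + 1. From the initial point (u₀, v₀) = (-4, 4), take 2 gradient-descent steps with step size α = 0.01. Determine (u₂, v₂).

(-0.06028672, 4.300944)

∇h = (8u³ - 8uv + 2u - 2, -4u² + 4v)
Step 1: at (-4, 4), ∇h = (-394, -48) → (-4, 4) − 0.01·(-394, -48) = (-0.06, 4.48)
Step 2: at (-0.06, 4.48), ∇h = (0.028672, 17.9056) → (-0.06, 4.48) − 0.01·(0.028672, 17.9056) = (-0.06028672, 4.300944)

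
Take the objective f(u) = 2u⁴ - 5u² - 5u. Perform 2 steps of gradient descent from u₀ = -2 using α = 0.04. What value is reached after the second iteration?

0.14402048

f′(u) = 8u³ - 10u - 5
Step 1: f′(-2) = -49; u₁ = -2 − 0.04·(-49) = -0.04
Step 2: f′(-0.04) = -4.600512; u₂ = -0.04 − 0.04·(-4.600512) = 0.14402048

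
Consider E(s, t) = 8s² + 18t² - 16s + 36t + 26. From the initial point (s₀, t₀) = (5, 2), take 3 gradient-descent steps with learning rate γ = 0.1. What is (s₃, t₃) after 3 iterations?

∇E = (16s - 16, 36t + 36)
Step 1: at (5, 2), ∇E = (64, 108) → (5, 2) − 0.1·(64, 108) = (-1.4, -8.8)
Step 2: at (-1.4, -8.8), ∇E = (-38.4, -280.8) → (-1.4, -8.8) − 0.1·(-38.4, -280.8) = (2.44, 19.28)
Step 3: at (2.44, 19.28), ∇E = (23.04, 730.08) → (2.44, 19.28) − 0.1·(23.04, 730.08) = (0.136, -53.728)

(0.136, -53.728)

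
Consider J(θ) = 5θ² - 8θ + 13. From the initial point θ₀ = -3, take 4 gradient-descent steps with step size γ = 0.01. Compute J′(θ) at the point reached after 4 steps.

-24.9318

J′(θ) = 10θ - 8
θ₁ = -3 − 0.01·(-38) = -2.62
θ₂ = -2.62 − 0.01·(-34.2) = -2.278
θ₃ = -2.278 − 0.01·(-30.78) = -1.9702
θ₄ = -1.9702 − 0.01·(-27.702) = -1.69318
J′(θ) at (-1.69318) = -24.9318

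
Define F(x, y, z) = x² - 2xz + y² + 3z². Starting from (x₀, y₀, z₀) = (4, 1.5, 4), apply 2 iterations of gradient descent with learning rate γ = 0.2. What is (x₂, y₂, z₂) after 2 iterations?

(2.72, 0.54, 1.44)

∇F = (2x - 2z, 2y, -2x + 6z)
Step 1: at (4, 1.5, 4), ∇F = (0, 3, 16) → (4, 1.5, 4) − 0.2·(0, 3, 16) = (4, 0.9, 0.8)
Step 2: at (4, 0.9, 0.8), ∇F = (6.4, 1.8, -3.2) → (4, 0.9, 0.8) − 0.2·(6.4, 1.8, -3.2) = (2.72, 0.54, 1.44)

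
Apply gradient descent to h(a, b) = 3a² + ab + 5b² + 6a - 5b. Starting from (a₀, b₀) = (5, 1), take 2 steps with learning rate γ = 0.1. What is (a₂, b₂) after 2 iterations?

∇h = (6a + b + 6, a + 10b - 5)
Step 1: at (5, 1), ∇h = (37, 10) → (5, 1) − 0.1·(37, 10) = (1.3, 0)
Step 2: at (1.3, 0), ∇h = (13.8, -3.7) → (1.3, 0) − 0.1·(13.8, -3.7) = (-0.08, 0.37)

(-0.08, 0.37)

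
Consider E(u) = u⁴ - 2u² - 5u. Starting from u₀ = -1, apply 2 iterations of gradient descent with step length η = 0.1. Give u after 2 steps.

-0.15

E′(u) = 4u³ - 4u - 5
Step 1: E′(-1) = -5; u₁ = -1 − 0.1·(-5) = -0.5
Step 2: E′(-0.5) = -3.5; u₂ = -0.5 − 0.1·(-3.5) = -0.15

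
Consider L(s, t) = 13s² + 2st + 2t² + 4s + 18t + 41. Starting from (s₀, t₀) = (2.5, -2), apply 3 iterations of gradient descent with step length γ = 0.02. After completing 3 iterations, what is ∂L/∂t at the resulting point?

7.784

∇L = (26s + 2t + 4, 2s + 4t + 18)
Step 1: at (2.5, -2), ∇L = (65, 15) → (2.5, -2) − 0.02·(65, 15) = (1.2, -2.3)
Step 2: at (1.2, -2.3), ∇L = (30.6, 11.2) → (1.2, -2.3) − 0.02·(30.6, 11.2) = (0.588, -2.524)
Step 3: at (0.588, -2.524), ∇L = (14.24, 9.08) → (0.588, -2.524) − 0.02·(14.24, 9.08) = (0.3032, -2.7056)
∂L/∂t at (0.3032, -2.7056) = 7.784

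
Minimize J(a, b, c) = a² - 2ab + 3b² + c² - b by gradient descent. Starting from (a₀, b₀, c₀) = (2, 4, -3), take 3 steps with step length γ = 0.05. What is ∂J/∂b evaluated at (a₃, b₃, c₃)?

6.178

∇J = (2a - 2b, -2a + 6b - 1, 2c)
(a₁, b₁, c₁) = (2, 4, -3) − 0.05·(-4, 19, -6) = (2.2, 3.05, -2.7)
(a₂, b₂, c₂) = (2.2, 3.05, -2.7) − 0.05·(-1.7, 12.9, -5.4) = (2.285, 2.405, -2.43)
(a₃, b₃, c₃) = (2.285, 2.405, -2.43) − 0.05·(-0.24, 8.86, -4.86) = (2.297, 1.962, -2.187)
∂J/∂b at (2.297, 1.962, -2.187) = 6.178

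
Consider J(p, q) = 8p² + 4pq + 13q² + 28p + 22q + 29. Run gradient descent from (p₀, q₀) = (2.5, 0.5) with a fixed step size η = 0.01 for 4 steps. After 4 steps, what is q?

-0.589382

∇J = (16p + 4q + 28, 4p + 26q + 22)
Step 1: at (2.5, 0.5), ∇J = (70, 45) → (2.5, 0.5) − 0.01·(70, 45) = (1.8, 0.05)
Step 2: at (1.8, 0.05), ∇J = (57, 30.5) → (1.8, 0.05) − 0.01·(57, 30.5) = (1.23, -0.255)
Step 3: at (1.23, -0.255), ∇J = (46.66, 20.29) → (1.23, -0.255) − 0.01·(46.66, 20.29) = (0.7634, -0.4579)
Step 4: at (0.7634, -0.4579), ∇J = (38.3828, 13.1482) → (0.7634, -0.4579) − 0.01·(38.3828, 13.1482) = (0.379572, -0.589382)
q = -0.589382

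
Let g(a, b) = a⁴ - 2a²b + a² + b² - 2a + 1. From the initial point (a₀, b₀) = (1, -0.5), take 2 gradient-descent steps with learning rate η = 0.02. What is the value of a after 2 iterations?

∇g = (4a³ - 4ab + 2a - 2, -2a² + 2b)
Step 1: at (1, -0.5), ∇g = (6, -3) → (1, -0.5) − 0.02·(6, -3) = (0.88, -0.44)
Step 2: at (0.88, -0.44), ∇g = (4.034688, -2.4288) → (0.88, -0.44) − 0.02·(4.034688, -2.4288) = (0.79930624, -0.391424)
a = 0.79930624

0.79930624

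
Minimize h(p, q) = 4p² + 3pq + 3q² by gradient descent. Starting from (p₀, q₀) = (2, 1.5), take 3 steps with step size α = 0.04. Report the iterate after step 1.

∇h = (8p + 3q, 3p + 6q)
(p₁, q₁) = (2, 1.5) − 0.04·(20.5, 15) = (1.18, 0.9)

(1.18, 0.9)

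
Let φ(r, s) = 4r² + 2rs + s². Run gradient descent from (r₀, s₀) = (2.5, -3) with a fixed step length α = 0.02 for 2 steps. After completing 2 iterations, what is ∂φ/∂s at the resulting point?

∇φ = (8r + 2s, 2r + 2s)
Step 1: at (2.5, -3), ∇φ = (14, -1) → (2.5, -3) − 0.02·(14, -1) = (2.22, -2.98)
Step 2: at (2.22, -2.98), ∇φ = (11.8, -1.52) → (2.22, -2.98) − 0.02·(11.8, -1.52) = (1.984, -2.9496)
∂φ/∂s at (1.984, -2.9496) = -1.9312

-1.9312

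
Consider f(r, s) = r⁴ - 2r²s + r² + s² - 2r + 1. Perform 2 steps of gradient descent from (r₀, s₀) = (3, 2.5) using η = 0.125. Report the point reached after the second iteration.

(170.3984375, 16.234375)

∇f = (4r³ - 4rs + 2r - 2, -2r² + 2s)
(r₁, s₁) = (3, 2.5) − 0.125·(82, -13) = (-7.25, 4.125)
(r₂, s₂) = (-7.25, 4.125) − 0.125·(-1421.1875, -96.875) = (170.3984375, 16.234375)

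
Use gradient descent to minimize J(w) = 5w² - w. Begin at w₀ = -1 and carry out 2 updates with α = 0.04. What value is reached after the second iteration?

J′(w) = 10w - 1
Step 1: J′(-1) = -11; w₁ = -1 − 0.04·(-11) = -0.56
Step 2: J′(-0.56) = -6.6; w₂ = -0.56 − 0.04·(-6.6) = -0.296

-0.296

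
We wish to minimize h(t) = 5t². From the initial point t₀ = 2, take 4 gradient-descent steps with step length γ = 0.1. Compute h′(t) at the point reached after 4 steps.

h′(t) = 10t
t₁ = 2 − 0.1·20 = 0
t₂ = 0 − 0.1·0 = 0
t₃ = 0 − 0.1·0 = 0
t₄ = 0 − 0.1·0 = 0
h′(t) at (0) = 0

0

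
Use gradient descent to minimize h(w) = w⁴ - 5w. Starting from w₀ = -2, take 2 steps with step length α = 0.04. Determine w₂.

-0.29750272

h′(w) = 4w³ - 5
Step 1: h′(-2) = -37; w₁ = -2 − 0.04·(-37) = -0.52
Step 2: h′(-0.52) = -5.562432; w₂ = -0.52 − 0.04·(-5.562432) = -0.29750272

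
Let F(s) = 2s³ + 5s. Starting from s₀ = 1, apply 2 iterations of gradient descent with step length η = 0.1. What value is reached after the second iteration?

F′(s) = 6s² + 5
Step 1: F′(1) = 11; s₁ = 1 − 0.1·11 = -0.1
Step 2: F′(-0.1) = 5.06; s₂ = -0.1 − 0.1·5.06 = -0.606

-0.606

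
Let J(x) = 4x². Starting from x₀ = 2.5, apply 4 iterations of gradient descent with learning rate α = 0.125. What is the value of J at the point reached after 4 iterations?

J′(x) = 8x
x₁ = 2.5 − 0.125·20 = 0
x₂ = 0 − 0.125·0 = 0
x₃ = 0 − 0.125·0 = 0
x₄ = 0 − 0.125·0 = 0
J(0) = 0

0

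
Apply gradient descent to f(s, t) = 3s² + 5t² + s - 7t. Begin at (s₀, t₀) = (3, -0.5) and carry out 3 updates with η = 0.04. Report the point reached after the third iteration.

∇f = (6s + 1, 10t - 7)
(s₁, t₁) = (3, -0.5) − 0.04·(19, -12) = (2.24, -0.02)
(s₂, t₂) = (2.24, -0.02) − 0.04·(14.44, -7.2) = (1.6624, 0.268)
(s₃, t₃) = (1.6624, 0.268) − 0.04·(10.9744, -4.32) = (1.223424, 0.4408)

(1.223424, 0.4408)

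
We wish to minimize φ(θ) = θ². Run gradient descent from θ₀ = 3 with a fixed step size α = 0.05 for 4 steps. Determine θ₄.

φ′(θ) = 2θ
Step 1: φ′(3) = 6; θ₁ = 3 − 0.05·6 = 2.7
Step 2: φ′(2.7) = 5.4; θ₂ = 2.7 − 0.05·5.4 = 2.43
Step 3: φ′(2.43) = 4.86; θ₃ = 2.43 − 0.05·4.86 = 2.187
Step 4: φ′(2.187) = 4.374; θ₄ = 2.187 − 0.05·4.374 = 1.9683

1.9683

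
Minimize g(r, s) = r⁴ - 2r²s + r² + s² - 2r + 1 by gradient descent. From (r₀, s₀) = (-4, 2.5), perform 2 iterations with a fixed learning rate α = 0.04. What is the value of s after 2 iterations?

5.325728

∇g = (4r³ - 4rs + 2r - 2, -2r² + 2s)
(r₁, s₁) = (-4, 2.5) − 0.04·(-226, -27) = (5.04, 3.58)
(r₂, s₂) = (5.04, 3.58) − 0.04·(448.003456, -43.6432) = (-12.88013824, 5.325728)
s = 5.325728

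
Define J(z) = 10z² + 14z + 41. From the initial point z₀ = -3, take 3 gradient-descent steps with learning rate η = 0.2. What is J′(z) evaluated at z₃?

1242

J′(z) = 20z + 14
Step 1: J′(-3) = -46; z₁ = -3 − 0.2·(-46) = 6.2
Step 2: J′(6.2) = 138; z₂ = 6.2 − 0.2·138 = -21.4
Step 3: J′(-21.4) = -414; z₃ = -21.4 − 0.2·(-414) = 61.4
J′(z) at (61.4) = 1242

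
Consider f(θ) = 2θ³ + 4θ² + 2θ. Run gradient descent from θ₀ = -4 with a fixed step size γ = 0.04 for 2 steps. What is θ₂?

f′(θ) = 6θ² + 8θ + 2
Step 1: f′(-4) = 66; θ₁ = -4 − 0.04·66 = -6.64
Step 2: f′(-6.64) = 213.4176; θ₂ = -6.64 − 0.04·213.4176 = -15.176704

-15.176704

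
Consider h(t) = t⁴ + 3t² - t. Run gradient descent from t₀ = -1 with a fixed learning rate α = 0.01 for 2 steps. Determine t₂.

h′(t) = 4t³ + 6t - 1
t₁ = -1 − 0.01·(-11) = -0.89
t₂ = -0.89 − 0.01·(-9.159876) = -0.79840124

-0.79840124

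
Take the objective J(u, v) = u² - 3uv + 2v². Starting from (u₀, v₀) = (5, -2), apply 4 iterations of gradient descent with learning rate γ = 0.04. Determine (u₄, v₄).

(3.26018048, 0.54331392)

∇J = (2u - 3v, -3u + 4v)
(u₁, v₁) = (5, -2) − 0.04·(16, -23) = (4.36, -1.08)
(u₂, v₂) = (4.36, -1.08) − 0.04·(11.96, -17.4) = (3.8816, -0.384)
(u₃, v₃) = (3.8816, -0.384) − 0.04·(8.9152, -13.1808) = (3.524992, 0.143232)
(u₄, v₄) = (3.524992, 0.143232) − 0.04·(6.620288, -10.002048) = (3.26018048, 0.54331392)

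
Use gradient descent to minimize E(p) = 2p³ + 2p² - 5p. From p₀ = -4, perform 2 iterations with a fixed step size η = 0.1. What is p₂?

-85.75

E′(p) = 6p² + 4p - 5
Step 1: E′(-4) = 75; p₁ = -4 − 0.1·75 = -11.5
Step 2: E′(-11.5) = 742.5; p₂ = -11.5 − 0.1·742.5 = -85.75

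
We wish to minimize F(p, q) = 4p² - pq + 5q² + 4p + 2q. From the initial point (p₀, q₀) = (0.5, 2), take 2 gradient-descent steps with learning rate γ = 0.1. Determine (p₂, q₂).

(-0.435, -0.21)

∇F = (8p - q + 4, -p + 10q + 2)
Step 1: at (0.5, 2), ∇F = (6, 21.5) → (0.5, 2) − 0.1·(6, 21.5) = (-0.1, -0.15)
Step 2: at (-0.1, -0.15), ∇F = (3.35, 0.6) → (-0.1, -0.15) − 0.1·(3.35, 0.6) = (-0.435, -0.21)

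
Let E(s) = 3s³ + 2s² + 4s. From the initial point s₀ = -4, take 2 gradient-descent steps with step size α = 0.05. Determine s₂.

E′(s) = 9s² + 4s + 4
Step 1: E′(-4) = 132; s₁ = -4 − 0.05·132 = -10.6
Step 2: E′(-10.6) = 972.84; s₂ = -10.6 − 0.05·972.84 = -59.242

-59.242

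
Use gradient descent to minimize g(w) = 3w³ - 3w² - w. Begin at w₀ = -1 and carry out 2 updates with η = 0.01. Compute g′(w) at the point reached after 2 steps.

22.463826072464

g′(w) = 9w² - 6w - 1
Step 1: g′(-1) = 14; w₁ = -1 − 0.01·14 = -1.14
Step 2: g′(-1.14) = 17.5364; w₂ = -1.14 − 0.01·17.5364 = -1.315364
g′(w) at (-1.315364) = 22.463826072464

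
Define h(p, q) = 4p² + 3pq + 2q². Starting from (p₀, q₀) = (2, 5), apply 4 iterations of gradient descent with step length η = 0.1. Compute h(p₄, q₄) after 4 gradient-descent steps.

∇h = (8p + 3q, 3p + 4q)
(p₁, q₁) = (2, 5) − 0.1·(31, 26) = (-1.1, 2.4)
(p₂, q₂) = (-1.1, 2.4) − 0.1·(-1.6, 6.3) = (-0.94, 1.77)
(p₃, q₃) = (-0.94, 1.77) − 0.1·(-2.21, 4.26) = (-0.719, 1.344)
(p₄, q₄) = (-0.719, 1.344) − 0.1·(-1.72, 3.219) = (-0.547, 1.0221)
h(-0.547, 1.0221) = 1.60894672

1.60894672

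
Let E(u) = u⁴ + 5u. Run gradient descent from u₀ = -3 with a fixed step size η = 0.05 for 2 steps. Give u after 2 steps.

-0.087675

E′(u) = 4u³ + 5
u₁ = -3 − 0.05·(-103) = 2.15
u₂ = 2.15 − 0.05·44.7535 = -0.087675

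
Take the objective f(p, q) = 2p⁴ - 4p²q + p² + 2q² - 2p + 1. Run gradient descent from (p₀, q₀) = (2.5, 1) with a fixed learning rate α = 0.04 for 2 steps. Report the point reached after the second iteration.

(-0.73687424, 2.075584)

∇f = (8p³ - 8pq + 2p - 2, -4p² + 4q)
Step 1: at (2.5, 1), ∇f = (108, -21) → (2.5, 1) − 0.04·(108, -21) = (-1.82, 1.84)
Step 2: at (-1.82, 1.84), ∇f = (-27.078144, -5.8896) → (-1.82, 1.84) − 0.04·(-27.078144, -5.8896) = (-0.73687424, 2.075584)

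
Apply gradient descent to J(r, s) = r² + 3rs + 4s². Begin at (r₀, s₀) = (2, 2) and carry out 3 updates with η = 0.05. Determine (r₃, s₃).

∇J = (2r + 3s, 3r + 8s)
(r₁, s₁) = (2, 2) − 0.05·(10, 22) = (1.5, 0.9)
(r₂, s₂) = (1.5, 0.9) − 0.05·(5.7, 11.7) = (1.215, 0.315)
(r₃, s₃) = (1.215, 0.315) − 0.05·(3.375, 6.165) = (1.04625, 0.00675)

(1.04625, 0.00675)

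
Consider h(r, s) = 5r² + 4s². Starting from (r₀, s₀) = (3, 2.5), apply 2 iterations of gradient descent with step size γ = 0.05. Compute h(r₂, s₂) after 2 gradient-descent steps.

6.0525

∇h = (10r, 8s)
(r₁, s₁) = (3, 2.5) − 0.05·(30, 20) = (1.5, 1.5)
(r₂, s₂) = (1.5, 1.5) − 0.05·(15, 12) = (0.75, 0.9)
h(0.75, 0.9) = 6.0525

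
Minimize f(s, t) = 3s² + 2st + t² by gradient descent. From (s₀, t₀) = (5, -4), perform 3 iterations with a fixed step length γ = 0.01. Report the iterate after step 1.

(4.78, -4.02)

∇f = (6s + 2t, 2s + 2t)
(s₁, t₁) = (5, -4) − 0.01·(22, 2) = (4.78, -4.02)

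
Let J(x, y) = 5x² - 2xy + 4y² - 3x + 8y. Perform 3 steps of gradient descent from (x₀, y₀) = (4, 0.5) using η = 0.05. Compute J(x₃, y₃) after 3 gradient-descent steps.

∇J = (10x - 2y - 3, -2x + 8y + 8)
Step 1: at (4, 0.5), ∇J = (36, 4) → (4, 0.5) − 0.05·(36, 4) = (2.2, 0.3)
Step 2: at (2.2, 0.3), ∇J = (18.4, 6) → (2.2, 0.3) − 0.05·(18.4, 6) = (1.28, 0)
Step 3: at (1.28, 0), ∇J = (9.8, 5.44) → (1.28, 0) − 0.05·(9.8, 5.44) = (0.79, -0.272)
J(0.79, -0.272) = -0.699804

-0.699804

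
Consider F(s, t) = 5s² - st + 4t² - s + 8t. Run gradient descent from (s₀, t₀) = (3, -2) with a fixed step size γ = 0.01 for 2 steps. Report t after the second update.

-1.7919

∇F = (10s - t - 1, -s + 8t + 8)
Step 1: at (3, -2), ∇F = (31, -11) → (3, -2) − 0.01·(31, -11) = (2.69, -1.89)
Step 2: at (2.69, -1.89), ∇F = (27.79, -9.81) → (2.69, -1.89) − 0.01·(27.79, -9.81) = (2.4121, -1.7919)
t = -1.7919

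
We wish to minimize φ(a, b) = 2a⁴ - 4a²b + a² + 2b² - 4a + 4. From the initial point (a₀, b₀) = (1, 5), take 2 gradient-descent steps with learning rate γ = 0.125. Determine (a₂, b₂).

∇φ = (8a³ - 8ab + 2a - 4, -4a² + 4b)
(a₁, b₁) = (1, 5) − 0.125·(-34, 16) = (5.25, 3)
(a₂, b₂) = (5.25, 3) − 0.125·(1038.125, -98.25) = (-124.515625, 15.28125)

(-124.515625, 15.28125)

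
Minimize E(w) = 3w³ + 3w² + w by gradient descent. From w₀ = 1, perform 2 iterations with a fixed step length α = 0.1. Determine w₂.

-0.664

E′(w) = 9w² + 6w + 1
Step 1: E′(1) = 16; w₁ = 1 − 0.1·16 = -0.6
Step 2: E′(-0.6) = 0.64; w₂ = -0.6 − 0.1·0.64 = -0.664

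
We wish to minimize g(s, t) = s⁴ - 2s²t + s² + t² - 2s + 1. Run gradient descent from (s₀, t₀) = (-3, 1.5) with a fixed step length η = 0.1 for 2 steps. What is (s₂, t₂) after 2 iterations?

∇g = (4s³ - 4st + 2s - 2, -2s² + 2t)
Step 1: at (-3, 1.5), ∇g = (-98, -15) → (-3, 1.5) − 0.1·(-98, -15) = (6.8, 3)
Step 2: at (6.8, 3), ∇g = (1187.728, -86.48) → (6.8, 3) − 0.1·(1187.728, -86.48) = (-111.9728, 11.648)

(-111.9728, 11.648)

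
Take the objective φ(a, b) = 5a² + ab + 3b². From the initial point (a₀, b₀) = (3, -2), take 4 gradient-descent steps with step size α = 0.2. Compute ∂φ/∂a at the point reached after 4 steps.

∇φ = (10a + b, a + 6b)
Step 1: at (3, -2), ∇φ = (28, -9) → (3, -2) − 0.2·(28, -9) = (-2.6, -0.2)
Step 2: at (-2.6, -0.2), ∇φ = (-26.2, -3.8) → (-2.6, -0.2) − 0.2·(-26.2, -3.8) = (2.64, 0.56)
Step 3: at (2.64, 0.56), ∇φ = (26.96, 6) → (2.64, 0.56) − 0.2·(26.96, 6) = (-2.752, -0.64)
Step 4: at (-2.752, -0.64), ∇φ = (-28.16, -6.592) → (-2.752, -0.64) − 0.2·(-28.16, -6.592) = (2.88, 0.6784)
∂φ/∂a at (2.88, 0.6784) = 29.4784

29.4784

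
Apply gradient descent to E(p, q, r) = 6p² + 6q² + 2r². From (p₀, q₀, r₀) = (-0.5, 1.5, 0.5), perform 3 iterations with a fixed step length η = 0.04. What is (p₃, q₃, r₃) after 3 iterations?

(-0.070304, 0.210912, 0.296352)

∇E = (12p, 12q, 4r)
(p₁, q₁, r₁) = (-0.5, 1.5, 0.5) − 0.04·(-6, 18, 2) = (-0.26, 0.78, 0.42)
(p₂, q₂, r₂) = (-0.26, 0.78, 0.42) − 0.04·(-3.12, 9.36, 1.68) = (-0.1352, 0.4056, 0.3528)
(p₃, q₃, r₃) = (-0.1352, 0.4056, 0.3528) − 0.04·(-1.6224, 4.8672, 1.4112) = (-0.070304, 0.210912, 0.296352)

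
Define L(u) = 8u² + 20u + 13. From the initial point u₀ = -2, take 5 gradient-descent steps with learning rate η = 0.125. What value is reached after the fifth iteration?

L′(u) = 16u + 20
u₁ = -2 − 0.125·(-12) = -0.5
u₂ = -0.5 − 0.125·12 = -2
u₃ = -2 − 0.125·(-12) = -0.5
u₄ = -0.5 − 0.125·12 = -2
u₅ = -2 − 0.125·(-12) = -0.5

-0.5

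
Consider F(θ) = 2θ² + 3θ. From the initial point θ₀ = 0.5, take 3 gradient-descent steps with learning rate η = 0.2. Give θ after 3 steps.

F′(θ) = 4θ + 3
Step 1: F′(0.5) = 5; θ₁ = 0.5 − 0.2·5 = -0.5
Step 2: F′(-0.5) = 1; θ₂ = -0.5 − 0.2·1 = -0.7
Step 3: F′(-0.7) = 0.2; θ₃ = -0.7 − 0.2·0.2 = -0.74

-0.74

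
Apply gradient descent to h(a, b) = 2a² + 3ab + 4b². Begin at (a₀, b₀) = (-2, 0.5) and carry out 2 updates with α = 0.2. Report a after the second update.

-0.68

∇h = (4a + 3b, 3a + 8b)
Step 1: at (-2, 0.5), ∇h = (-6.5, -2) → (-2, 0.5) − 0.2·(-6.5, -2) = (-0.7, 0.9)
Step 2: at (-0.7, 0.9), ∇h = (-0.1, 5.1) → (-0.7, 0.9) − 0.2·(-0.1, 5.1) = (-0.68, -0.12)
a = -0.68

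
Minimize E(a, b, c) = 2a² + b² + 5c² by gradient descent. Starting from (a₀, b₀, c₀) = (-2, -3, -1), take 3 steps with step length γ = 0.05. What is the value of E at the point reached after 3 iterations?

6.958246

∇E = (4a, 2b, 10c)
(a₁, b₁, c₁) = (-2, -3, -1) − 0.05·(-8, -6, -10) = (-1.6, -2.7, -0.5)
(a₂, b₂, c₂) = (-1.6, -2.7, -0.5) − 0.05·(-6.4, -5.4, -5) = (-1.28, -2.43, -0.25)
(a₃, b₃, c₃) = (-1.28, -2.43, -0.25) − 0.05·(-5.12, -4.86, -2.5) = (-1.024, -2.187, -0.125)
E(-1.024, -2.187, -0.125) = 6.958246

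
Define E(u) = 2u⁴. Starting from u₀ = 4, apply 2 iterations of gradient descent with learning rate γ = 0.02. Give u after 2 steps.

E′(u) = 8u³
u₁ = 4 − 0.02·512 = -6.24
u₂ = -6.24 − 0.02·(-1943.764992) = 32.63529984

32.63529984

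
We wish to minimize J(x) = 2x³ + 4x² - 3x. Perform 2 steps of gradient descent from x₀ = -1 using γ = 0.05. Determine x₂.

-0.46875

J′(x) = 6x² + 8x - 3
x₁ = -1 − 0.05·(-5) = -0.75
x₂ = -0.75 − 0.05·(-5.625) = -0.46875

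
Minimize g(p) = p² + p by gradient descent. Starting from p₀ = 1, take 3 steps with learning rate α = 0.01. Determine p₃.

g′(p) = 2p + 1
Step 1: g′(1) = 3; p₁ = 1 − 0.01·3 = 0.97
Step 2: g′(0.97) = 2.94; p₂ = 0.97 − 0.01·2.94 = 0.9406
Step 3: g′(0.9406) = 2.8812; p₃ = 0.9406 − 0.01·2.8812 = 0.911788

0.911788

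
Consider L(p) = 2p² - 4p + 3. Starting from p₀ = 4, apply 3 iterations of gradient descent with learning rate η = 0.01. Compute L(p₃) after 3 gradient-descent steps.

L′(p) = 4p - 4
Step 1: L′(4) = 12; p₁ = 4 − 0.01·12 = 3.88
Step 2: L′(3.88) = 11.52; p₂ = 3.88 − 0.01·11.52 = 3.7648
Step 3: L′(3.7648) = 11.0592; p₃ = 3.7648 − 0.01·11.0592 = 3.654208
L(3.654208) = 15.089640214528

15.089640214528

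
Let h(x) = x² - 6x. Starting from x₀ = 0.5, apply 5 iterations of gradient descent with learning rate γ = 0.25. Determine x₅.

2.921875

h′(x) = 2x - 6
Step 1: h′(0.5) = -5; x₁ = 0.5 − 0.25·(-5) = 1.75
Step 2: h′(1.75) = -2.5; x₂ = 1.75 − 0.25·(-2.5) = 2.375
Step 3: h′(2.375) = -1.25; x₃ = 2.375 − 0.25·(-1.25) = 2.6875
Step 4: h′(2.6875) = -0.625; x₄ = 2.6875 − 0.25·(-0.625) = 2.84375
Step 5: h′(2.84375) = -0.3125; x₅ = 2.84375 − 0.25·(-0.3125) = 2.921875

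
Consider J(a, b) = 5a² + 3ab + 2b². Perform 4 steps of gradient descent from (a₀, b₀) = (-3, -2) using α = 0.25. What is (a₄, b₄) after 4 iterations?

∇J = (10a + 3b, 3a + 4b)
(a₁, b₁) = (-3, -2) − 0.25·(-36, -17) = (6, 2.25)
(a₂, b₂) = (6, 2.25) − 0.25·(66.75, 27) = (-10.6875, -4.5)
(a₃, b₃) = (-10.6875, -4.5) − 0.25·(-120.375, -50.0625) = (19.40625, 8.015625)
(a₄, b₄) = (19.40625, 8.015625) − 0.25·(218.109375, 90.28125) = (-35.12109375, -14.5546875)

(-35.12109375, -14.5546875)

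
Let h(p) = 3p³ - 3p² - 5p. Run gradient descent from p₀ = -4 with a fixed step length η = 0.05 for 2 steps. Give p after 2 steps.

h′(p) = 9p² - 6p - 5
Step 1: h′(-4) = 163; p₁ = -4 − 0.05·163 = -12.15
Step 2: h′(-12.15) = 1396.5025; p₂ = -12.15 − 0.05·1396.5025 = -81.975125

-81.975125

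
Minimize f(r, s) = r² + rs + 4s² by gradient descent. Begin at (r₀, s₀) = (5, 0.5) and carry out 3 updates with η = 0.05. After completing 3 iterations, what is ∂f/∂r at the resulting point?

∇f = (2r + s, r + 8s)
(r₁, s₁) = (5, 0.5) − 0.05·(10.5, 9) = (4.475, 0.05)
(r₂, s₂) = (4.475, 0.05) − 0.05·(9, 4.875) = (4.025, -0.19375)
(r₃, s₃) = (4.025, -0.19375) − 0.05·(7.85625, 2.475) = (3.6321875, -0.3175)
∂f/∂r at (3.6321875, -0.3175) = 6.946875

6.946875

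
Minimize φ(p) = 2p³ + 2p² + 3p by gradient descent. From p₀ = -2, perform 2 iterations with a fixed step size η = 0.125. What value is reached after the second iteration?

φ′(p) = 6p² + 4p + 3
p₁ = -2 − 0.125·19 = -4.375
p₂ = -4.375 − 0.125·100.34375 = -16.91796875

-16.91796875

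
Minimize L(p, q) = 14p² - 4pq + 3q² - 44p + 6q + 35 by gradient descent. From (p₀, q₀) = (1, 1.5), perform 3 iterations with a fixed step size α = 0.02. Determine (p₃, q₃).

∇L = (28p - 4q - 44, -4p + 6q + 6)
(p₁, q₁) = (1, 1.5) − 0.02·(-22, 11) = (1.44, 1.28)
(p₂, q₂) = (1.44, 1.28) − 0.02·(-8.8, 7.92) = (1.616, 1.1216)
(p₃, q₃) = (1.616, 1.1216) − 0.02·(-3.2384, 6.2656) = (1.680768, 0.996288)

(1.680768, 0.996288)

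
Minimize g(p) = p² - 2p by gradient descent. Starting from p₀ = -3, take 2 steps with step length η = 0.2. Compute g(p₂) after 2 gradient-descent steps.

1.0736

g′(p) = 2p - 2
p₁ = -3 − 0.2·(-8) = -1.4
p₂ = -1.4 − 0.2·(-4.8) = -0.44
g(-0.44) = 1.0736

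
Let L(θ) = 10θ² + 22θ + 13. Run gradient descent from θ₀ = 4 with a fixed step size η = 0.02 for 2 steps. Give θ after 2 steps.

0.736

L′(θ) = 20θ + 22
Step 1: L′(4) = 102; θ₁ = 4 − 0.02·102 = 1.96
Step 2: L′(1.96) = 61.2; θ₂ = 1.96 − 0.02·61.2 = 0.736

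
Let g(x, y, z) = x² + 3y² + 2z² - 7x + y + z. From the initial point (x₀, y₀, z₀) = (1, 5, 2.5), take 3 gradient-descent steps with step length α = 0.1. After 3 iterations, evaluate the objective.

∇g = (2x - 7, 6y + 1, 4z + 1)
Step 1: at (1, 5, 2.5), ∇g = (-5, 31, 11) → (1, 5, 2.5) − 0.1·(-5, 31, 11) = (1.5, 1.9, 1.4)
Step 2: at (1.5, 1.9, 1.4), ∇g = (-4, 12.4, 6.6) → (1.5, 1.9, 1.4) − 0.1·(-4, 12.4, 6.6) = (1.9, 0.66, 0.74)
Step 3: at (1.9, 0.66, 0.74), ∇g = (-3.2, 4.96, 3.96) → (1.9, 0.66, 0.74) − 0.1·(-3.2, 4.96, 3.96) = (2.22, 0.164, 0.344)
g(2.22, 0.164, 0.344) = -9.78624

-9.78624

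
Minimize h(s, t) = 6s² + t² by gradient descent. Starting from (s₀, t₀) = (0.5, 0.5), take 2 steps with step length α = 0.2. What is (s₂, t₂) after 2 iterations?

(0.98, 0.18)

∇h = (12s, 2t)
Step 1: at (0.5, 0.5), ∇h = (6, 1) → (0.5, 0.5) − 0.2·(6, 1) = (-0.7, 0.3)
Step 2: at (-0.7, 0.3), ∇h = (-8.4, 0.6) → (-0.7, 0.3) − 0.2·(-8.4, 0.6) = (0.98, 0.18)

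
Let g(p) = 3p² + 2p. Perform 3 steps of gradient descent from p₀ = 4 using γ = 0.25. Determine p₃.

g′(p) = 6p + 2
p₁ = 4 − 0.25·26 = -2.5
p₂ = -2.5 − 0.25·(-13) = 0.75
p₃ = 0.75 − 0.25·6.5 = -0.875

-0.875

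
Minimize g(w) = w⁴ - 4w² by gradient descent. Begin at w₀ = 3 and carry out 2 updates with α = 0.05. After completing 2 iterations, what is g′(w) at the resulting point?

g′(w) = 4w³ - 8w
w₁ = 3 − 0.05·84 = -1.2
w₂ = -1.2 − 0.05·2.688 = -1.3344
g′(w) at (-1.3344) = 1.170944753664

1.170944753664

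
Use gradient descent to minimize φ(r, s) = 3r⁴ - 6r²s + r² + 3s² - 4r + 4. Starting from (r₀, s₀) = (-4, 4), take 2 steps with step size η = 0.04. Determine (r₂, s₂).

(-3487.52118784, 96.676096)

∇φ = (12r³ - 12rs + 2r - 4, -6r² + 6s)
Step 1: at (-4, 4), ∇φ = (-588, -72) → (-4, 4) − 0.04·(-588, -72) = (19.52, 6.88)
Step 2: at (19.52, 6.88), ∇φ = (87676.029696, -2244.9024) → (19.52, 6.88) − 0.04·(87676.029696, -2244.9024) = (-3487.52118784, 96.676096)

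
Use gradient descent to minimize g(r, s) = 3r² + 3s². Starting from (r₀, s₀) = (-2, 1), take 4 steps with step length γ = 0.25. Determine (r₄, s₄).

∇g = (6r, 6s)
(r₁, s₁) = (-2, 1) − 0.25·(-12, 6) = (1, -0.5)
(r₂, s₂) = (1, -0.5) − 0.25·(6, -3) = (-0.5, 0.25)
(r₃, s₃) = (-0.5, 0.25) − 0.25·(-3, 1.5) = (0.25, -0.125)
(r₄, s₄) = (0.25, -0.125) − 0.25·(1.5, -0.75) = (-0.125, 0.0625)

(-0.125, 0.0625)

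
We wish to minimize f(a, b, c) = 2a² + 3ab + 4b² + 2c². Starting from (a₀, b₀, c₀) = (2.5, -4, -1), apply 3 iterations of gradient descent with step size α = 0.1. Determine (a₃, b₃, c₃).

(1.587, -0.8495, -0.216)

∇f = (4a + 3b, 3a + 8b, 4c)
(a₁, b₁, c₁) = (2.5, -4, -1) − 0.1·(-2, -24.5, -4) = (2.7, -1.55, -0.6)
(a₂, b₂, c₂) = (2.7, -1.55, -0.6) − 0.1·(6.15, -4.3, -2.4) = (2.085, -1.12, -0.36)
(a₃, b₃, c₃) = (2.085, -1.12, -0.36) − 0.1·(4.98, -2.705, -1.44) = (1.587, -0.8495, -0.216)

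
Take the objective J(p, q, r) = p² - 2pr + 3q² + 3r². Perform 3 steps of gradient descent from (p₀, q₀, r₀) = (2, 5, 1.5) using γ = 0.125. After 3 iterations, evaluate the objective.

1.346923828125

∇J = (2p - 2r, 6q, -2p + 6r)
(p₁, q₁, r₁) = (2, 5, 1.5) − 0.125·(1, 30, 5) = (1.875, 1.25, 0.875)
(p₂, q₂, r₂) = (1.875, 1.25, 0.875) − 0.125·(2, 7.5, 1.5) = (1.625, 0.3125, 0.6875)
(p₃, q₃, r₃) = (1.625, 0.3125, 0.6875) − 0.125·(1.875, 1.875, 0.875) = (1.390625, 0.078125, 0.578125)
J(1.390625, 0.078125, 0.578125) = 1.346923828125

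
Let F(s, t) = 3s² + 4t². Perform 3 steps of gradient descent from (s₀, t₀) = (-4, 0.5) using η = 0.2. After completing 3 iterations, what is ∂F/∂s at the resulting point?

∇F = (6s, 8t)
(s₁, t₁) = (-4, 0.5) − 0.2·(-24, 4) = (0.8, -0.3)
(s₂, t₂) = (0.8, -0.3) − 0.2·(4.8, -2.4) = (-0.16, 0.18)
(s₃, t₃) = (-0.16, 0.18) − 0.2·(-0.96, 1.44) = (0.032, -0.108)
∂F/∂s at (0.032, -0.108) = 0.192

0.192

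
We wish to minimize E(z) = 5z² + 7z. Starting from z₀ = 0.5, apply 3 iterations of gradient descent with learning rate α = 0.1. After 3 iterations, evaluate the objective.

-2.45

E′(z) = 10z + 7
z₁ = 0.5 − 0.1·12 = -0.7
z₂ = -0.7 − 0.1·0 = -0.7
z₃ = -0.7 − 0.1·0 = -0.7
E(-0.7) = -2.45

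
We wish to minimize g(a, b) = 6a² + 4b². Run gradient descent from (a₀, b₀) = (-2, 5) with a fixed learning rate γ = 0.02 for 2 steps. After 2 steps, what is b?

3.528

∇g = (12a, 8b)
Step 1: at (-2, 5), ∇g = (-24, 40) → (-2, 5) − 0.02·(-24, 40) = (-1.52, 4.2)
Step 2: at (-1.52, 4.2), ∇g = (-18.24, 33.6) → (-1.52, 4.2) − 0.02·(-18.24, 33.6) = (-1.1552, 3.528)
b = 3.528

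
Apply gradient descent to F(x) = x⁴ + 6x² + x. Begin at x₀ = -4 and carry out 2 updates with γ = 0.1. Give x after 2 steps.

-7281.9388

F′(x) = 4x³ + 12x + 1
Step 1: F′(-4) = -303; x₁ = -4 − 0.1·(-303) = 26.3
Step 2: F′(26.3) = 73082.388; x₂ = 26.3 − 0.1·73082.388 = -7281.9388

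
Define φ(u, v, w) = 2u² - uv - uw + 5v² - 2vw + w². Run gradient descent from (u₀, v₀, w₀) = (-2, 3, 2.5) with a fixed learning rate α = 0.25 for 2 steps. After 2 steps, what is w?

∇φ = (4u - v - w, -u + 10v - 2w, -u - 2v + 2w)
Step 1: at (-2, 3, 2.5), ∇φ = (-13.5, 27, 1) → (-2, 3, 2.5) − 0.25·(-13.5, 27, 1) = (1.375, -3.75, 2.25)
Step 2: at (1.375, -3.75, 2.25), ∇φ = (7, -43.375, 10.625) → (1.375, -3.75, 2.25) − 0.25·(7, -43.375, 10.625) = (-0.375, 7.09375, -0.40625)
w = -0.40625

-0.40625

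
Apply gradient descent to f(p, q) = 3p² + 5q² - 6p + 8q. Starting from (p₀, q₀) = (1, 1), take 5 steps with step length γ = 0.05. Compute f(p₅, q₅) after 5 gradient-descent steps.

-6.1841796875

∇f = (6p - 6, 10q + 8)
(p₁, q₁) = (1, 1) − 0.05·(0, 18) = (1, 0.1)
(p₂, q₂) = (1, 0.1) − 0.05·(0, 9) = (1, -0.35)
(p₃, q₃) = (1, -0.35) − 0.05·(0, 4.5) = (1, -0.575)
(p₄, q₄) = (1, -0.575) − 0.05·(0, 2.25) = (1, -0.6875)
(p₅, q₅) = (1, -0.6875) − 0.05·(0, 1.125) = (1, -0.74375)
f(1, -0.74375) = -6.1841796875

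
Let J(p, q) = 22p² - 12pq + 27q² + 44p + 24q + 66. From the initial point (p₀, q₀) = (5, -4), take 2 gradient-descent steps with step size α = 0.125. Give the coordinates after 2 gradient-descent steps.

∇J = (44p - 12q + 44, -12p + 54q + 24)
Step 1: at (5, -4), ∇J = (312, -252) → (5, -4) − 0.125·(312, -252) = (-34, 27.5)
Step 2: at (-34, 27.5), ∇J = (-1782, 1917) → (-34, 27.5) − 0.125·(-1782, 1917) = (188.75, -212.125)

(188.75, -212.125)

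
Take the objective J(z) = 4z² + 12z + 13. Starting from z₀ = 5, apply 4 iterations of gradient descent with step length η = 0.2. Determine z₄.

J′(z) = 8z + 12
z₁ = 5 − 0.2·52 = -5.4
z₂ = -5.4 − 0.2·(-31.2) = 0.84
z₃ = 0.84 − 0.2·18.72 = -2.904
z₄ = -2.904 − 0.2·(-11.232) = -0.6576

-0.6576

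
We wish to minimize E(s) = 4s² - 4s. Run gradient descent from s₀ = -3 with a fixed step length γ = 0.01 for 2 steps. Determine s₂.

E′(s) = 8s - 4
Step 1: E′(-3) = -28; s₁ = -3 − 0.01·(-28) = -2.72
Step 2: E′(-2.72) = -25.76; s₂ = -2.72 − 0.01·(-25.76) = -2.4624

-2.4624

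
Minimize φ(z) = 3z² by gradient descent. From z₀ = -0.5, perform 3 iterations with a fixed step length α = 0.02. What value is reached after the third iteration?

φ′(z) = 6z
z₁ = -0.5 − 0.02·(-3) = -0.44
z₂ = -0.44 − 0.02·(-2.64) = -0.3872
z₃ = -0.3872 − 0.02·(-2.3232) = -0.340736

-0.340736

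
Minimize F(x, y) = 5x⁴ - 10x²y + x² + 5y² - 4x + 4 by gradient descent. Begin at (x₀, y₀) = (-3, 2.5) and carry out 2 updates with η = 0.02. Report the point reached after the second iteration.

∇F = (20x³ - 20xy + 2x - 4, -10x² + 10y)
(x₁, y₁) = (-3, 2.5) − 0.02·(-400, -65) = (5, 3.8)
(x₂, y₂) = (5, 3.8) − 0.02·(2126, -212) = (-37.52, 8.04)

(-37.52, 8.04)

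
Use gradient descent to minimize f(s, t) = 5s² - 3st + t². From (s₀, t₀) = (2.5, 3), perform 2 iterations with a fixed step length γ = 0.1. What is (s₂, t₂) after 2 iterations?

(0.945, 2.79)

∇f = (10s - 3t, -3s + 2t)
Step 1: at (2.5, 3), ∇f = (16, -1.5) → (2.5, 3) − 0.1·(16, -1.5) = (0.9, 3.15)
Step 2: at (0.9, 3.15), ∇f = (-0.45, 3.6) → (0.9, 3.15) − 0.1·(-0.45, 3.6) = (0.945, 2.79)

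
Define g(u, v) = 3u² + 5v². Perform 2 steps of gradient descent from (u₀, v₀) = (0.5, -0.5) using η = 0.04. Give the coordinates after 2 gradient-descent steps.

(0.2888, -0.18)

∇g = (6u, 10v)
Step 1: at (0.5, -0.5), ∇g = (3, -5) → (0.5, -0.5) − 0.04·(3, -5) = (0.38, -0.3)
Step 2: at (0.38, -0.3), ∇g = (2.28, -3) → (0.38, -0.3) − 0.04·(2.28, -3) = (0.2888, -0.18)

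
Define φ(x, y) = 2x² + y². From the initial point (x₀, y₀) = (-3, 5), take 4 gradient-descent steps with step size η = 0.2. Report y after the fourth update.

∇φ = (4x, 2y)
Step 1: at (-3, 5), ∇φ = (-12, 10) → (-3, 5) − 0.2·(-12, 10) = (-0.6, 3)
Step 2: at (-0.6, 3), ∇φ = (-2.4, 6) → (-0.6, 3) − 0.2·(-2.4, 6) = (-0.12, 1.8)
Step 3: at (-0.12, 1.8), ∇φ = (-0.48, 3.6) → (-0.12, 1.8) − 0.2·(-0.48, 3.6) = (-0.024, 1.08)
Step 4: at (-0.024, 1.08), ∇φ = (-0.096, 2.16) → (-0.024, 1.08) − 0.2·(-0.096, 2.16) = (-0.0048, 0.648)
y = 0.648

0.648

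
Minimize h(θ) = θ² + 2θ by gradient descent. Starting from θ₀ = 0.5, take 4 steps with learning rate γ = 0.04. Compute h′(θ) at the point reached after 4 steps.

2.14917888

h′(θ) = 2θ + 2
θ₁ = 0.5 − 0.04·3 = 0.38
θ₂ = 0.38 − 0.04·2.76 = 0.2696
θ₃ = 0.2696 − 0.04·2.5392 = 0.168032
θ₄ = 0.168032 − 0.04·2.336064 = 0.07458944
h′(θ) at (0.07458944) = 2.14917888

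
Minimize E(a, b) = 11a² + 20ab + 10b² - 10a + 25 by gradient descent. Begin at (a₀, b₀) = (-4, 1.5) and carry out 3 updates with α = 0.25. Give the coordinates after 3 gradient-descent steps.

(1174.5, 1114)

∇E = (22a + 20b - 10, 20a + 20b)
Step 1: at (-4, 1.5), ∇E = (-68, -50) → (-4, 1.5) − 0.25·(-68, -50) = (13, 14)
Step 2: at (13, 14), ∇E = (556, 540) → (13, 14) − 0.25·(556, 540) = (-126, -121)
Step 3: at (-126, -121), ∇E = (-5202, -4940) → (-126, -121) − 0.25·(-5202, -4940) = (1174.5, 1114)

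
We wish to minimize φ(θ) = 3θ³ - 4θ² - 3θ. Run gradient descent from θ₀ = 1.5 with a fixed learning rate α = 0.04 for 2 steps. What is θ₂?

1.223724

φ′(θ) = 9θ² - 8θ - 3
Step 1: φ′(1.5) = 5.25; θ₁ = 1.5 − 0.04·5.25 = 1.29
Step 2: φ′(1.29) = 1.6569; θ₂ = 1.29 − 0.04·1.6569 = 1.223724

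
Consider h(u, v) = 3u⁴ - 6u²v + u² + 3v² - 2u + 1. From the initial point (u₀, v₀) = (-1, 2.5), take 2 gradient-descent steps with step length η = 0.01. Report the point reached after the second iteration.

(-1.24910272, 2.343376)

∇h = (12u³ - 12uv + 2u - 2, -6u² + 6v)
Step 1: at (-1, 2.5), ∇h = (14, 9) → (-1, 2.5) − 0.01·(14, 9) = (-1.14, 2.41)
Step 2: at (-1.14, 2.41), ∇h = (10.910272, 6.6624) → (-1.14, 2.41) − 0.01·(10.910272, 6.6624) = (-1.24910272, 2.343376)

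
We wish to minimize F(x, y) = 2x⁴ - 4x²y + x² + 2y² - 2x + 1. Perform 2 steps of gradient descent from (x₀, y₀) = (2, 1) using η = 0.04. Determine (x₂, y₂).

∇F = (8x³ - 8xy + 2x - 2, -4x² + 4y)
Step 1: at (2, 1), ∇F = (50, -12) → (2, 1) − 0.04·(50, -12) = (0, 1.48)
Step 2: at (0, 1.48), ∇F = (-2, 5.92) → (0, 1.48) − 0.04·(-2, 5.92) = (0.08, 1.2432)

(0.08, 1.2432)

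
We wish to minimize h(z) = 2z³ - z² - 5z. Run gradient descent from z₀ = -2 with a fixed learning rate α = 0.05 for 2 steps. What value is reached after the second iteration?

h′(z) = 6z² - 2z - 5
Step 1: h′(-2) = 23; z₁ = -2 − 0.05·23 = -3.15
Step 2: h′(-3.15) = 60.835; z₂ = -3.15 − 0.05·60.835 = -6.19175

-6.19175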